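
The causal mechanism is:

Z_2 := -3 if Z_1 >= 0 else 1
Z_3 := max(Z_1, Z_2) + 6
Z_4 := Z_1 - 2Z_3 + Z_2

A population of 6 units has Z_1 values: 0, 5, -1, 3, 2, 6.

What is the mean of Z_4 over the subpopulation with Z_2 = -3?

-18.2

Conditioning on Z_2=-3 selects the 5 unit(s) with Z_1 ∈ {0, 5, 3, 2, 6}. Their Z_4 values: -15, -20, -18, -17, -21. Mean = -18.2.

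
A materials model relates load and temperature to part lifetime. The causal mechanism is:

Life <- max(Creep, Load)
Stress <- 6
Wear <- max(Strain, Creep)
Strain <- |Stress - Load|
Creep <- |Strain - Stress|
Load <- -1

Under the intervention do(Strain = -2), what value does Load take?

Under do(Strain=-2), the mechanism Strain <- |Stress - Load| is discarded; Strain is fixed at -2.
Load is not downstream of the intervention, so its value is determined by the original equations.

-1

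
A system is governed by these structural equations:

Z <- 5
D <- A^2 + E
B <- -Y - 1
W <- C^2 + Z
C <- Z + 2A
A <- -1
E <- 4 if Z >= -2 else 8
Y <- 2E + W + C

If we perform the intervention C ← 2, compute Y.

The intervention breaks the incoming arrows to C: C <- Z + 2A no longer applies, and C = 2.
W = C^2 + Z  [with C=2, Z=5]  = 9
E = 4 if Z >= -2 else 8  [with Z=5]  = 4
Y = 2E + W + C  [with E=4, W=9, C=2]  = 19

19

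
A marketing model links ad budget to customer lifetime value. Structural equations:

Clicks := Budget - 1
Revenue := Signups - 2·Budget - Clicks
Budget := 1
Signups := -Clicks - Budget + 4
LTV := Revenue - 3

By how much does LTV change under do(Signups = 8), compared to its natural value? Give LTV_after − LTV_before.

do(Signups=8) replaces the equation Signups := -Clicks - Budget + 4 with the constant Signups = 8.
Clicks = Budget - 1  [with Budget=1]  = 0
Revenue = Signups - 2·Budget - Clicks  [with Signups=8, Budget=1, Clicks=0]  = 6
LTV = Revenue - 3  [with Revenue=6]  = 3
Without intervention: Clicks = Budget - 1  [with Budget=1]  = 0; Signups = -Clicks - Budget + 4  [with Clicks=0, Budget=1]  = 3; Revenue = Signups - 2·Budget - Clicks  [with Signups=3, Budget=1, Clicks=0]  = 1; LTV = Revenue - 3  [with Revenue=1]  = -2.
Change = 3 − (-2) = 5.

5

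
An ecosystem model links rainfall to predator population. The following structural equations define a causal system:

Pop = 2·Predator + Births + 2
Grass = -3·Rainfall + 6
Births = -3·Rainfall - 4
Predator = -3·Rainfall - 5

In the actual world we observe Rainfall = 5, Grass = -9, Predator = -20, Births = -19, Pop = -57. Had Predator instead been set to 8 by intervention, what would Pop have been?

do(Predator=8) replaces the equation Predator = -3·Rainfall - 5 with the constant Predator = 8.
Births = -3·Rainfall - 4  [with Rainfall=5]  = -19
Pop = 2·Predator + Births + 2  [with Predator=8, Births=-19]  = -1

-1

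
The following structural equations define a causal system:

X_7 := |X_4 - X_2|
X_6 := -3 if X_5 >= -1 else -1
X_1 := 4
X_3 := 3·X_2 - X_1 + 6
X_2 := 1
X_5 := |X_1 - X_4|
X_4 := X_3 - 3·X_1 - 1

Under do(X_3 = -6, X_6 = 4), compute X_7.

20

Under do(X_3 = -6, X_6 = 4), each intervened variable's structural equation is replaced by its fixed value.
X_4 = X_3 - 3·X_1 - 1  [with X_3=-6, X_1=4]  = -19
X_7 = |X_4 - X_2|  [with X_4=-19, X_2=1]  = 20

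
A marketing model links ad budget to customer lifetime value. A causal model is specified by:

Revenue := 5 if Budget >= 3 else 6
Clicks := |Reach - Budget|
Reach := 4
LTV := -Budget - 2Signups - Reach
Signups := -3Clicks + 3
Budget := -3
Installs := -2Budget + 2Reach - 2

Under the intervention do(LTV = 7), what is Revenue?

Intervening sets LTV = 7 and removes its equation (LTV := -Budget - 2Signups - Reach).
Since Revenue is not a descendant of the intervened variable, it is unaffected.
Revenue = 5 if Budget >= 3 else 6  [with Budget=-3]  = 6

6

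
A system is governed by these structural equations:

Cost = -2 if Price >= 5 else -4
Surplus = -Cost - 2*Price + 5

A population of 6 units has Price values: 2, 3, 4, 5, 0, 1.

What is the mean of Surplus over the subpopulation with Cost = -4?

Conditioning on Cost=-4 selects the 5 unit(s) with Price ∈ {2, 3, 4, 0, 1}. Their Surplus values: 5, 3, 1, 9, 7. Mean = 5.

5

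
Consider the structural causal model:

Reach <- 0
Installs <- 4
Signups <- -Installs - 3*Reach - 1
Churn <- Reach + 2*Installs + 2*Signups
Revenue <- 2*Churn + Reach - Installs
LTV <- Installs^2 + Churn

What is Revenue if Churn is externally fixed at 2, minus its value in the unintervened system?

8

Intervening sets Churn = 2 and removes its equation (Churn <- Reach + 2*Installs + 2*Signups).
Revenue = 2*Churn + Reach - Installs  [with Churn=2, Reach=0, Installs=4]  = 0
Without intervention: Signups = -Installs - 3*Reach - 1  [with Installs=4, Reach=0]  = -5; Churn = Reach + 2*Installs + 2*Signups  [with Reach=0, Installs=4, Signups=-5]  = -2; Revenue = 2*Churn + Reach - Installs  [with Churn=-2, Reach=0, Installs=4]  = -8.
Change = 0 − (-8) = 8.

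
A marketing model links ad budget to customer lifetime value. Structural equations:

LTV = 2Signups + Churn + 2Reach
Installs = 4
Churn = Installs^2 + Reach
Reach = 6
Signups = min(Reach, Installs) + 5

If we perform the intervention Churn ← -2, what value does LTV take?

28

Intervening sets Churn = -2 and removes its equation (Churn = Installs^2 + Reach).
Signups = min(Reach, Installs) + 5  [with Reach=6, Installs=4]  = 9
LTV = 2Signups + Churn + 2Reach  [with Signups=9, Churn=-2, Reach=6]  = 28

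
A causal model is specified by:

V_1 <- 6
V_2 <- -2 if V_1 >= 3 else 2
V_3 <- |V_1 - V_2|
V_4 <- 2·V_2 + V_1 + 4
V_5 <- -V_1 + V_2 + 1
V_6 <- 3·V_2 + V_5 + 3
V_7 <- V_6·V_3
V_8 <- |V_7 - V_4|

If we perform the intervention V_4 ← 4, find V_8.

84

do(V_4=4) replaces the equation V_4 <- 2·V_2 + V_1 + 4 with the constant V_4 = 4.
V_2 = -2 if V_1 >= 3 else 2  [with V_1=6]  = -2
V_3 = |V_1 - V_2|  [with V_1=6, V_2=-2]  = 8
V_5 = -V_1 + V_2 + 1  [with V_1=6, V_2=-2]  = -7
V_6 = 3·V_2 + V_5 + 3  [with V_2=-2, V_5=-7]  = -10
V_7 = V_6·V_3  [with V_6=-10, V_3=8]  = -80
V_8 = |V_7 - V_4|  [with V_7=-80, V_4=4]  = 84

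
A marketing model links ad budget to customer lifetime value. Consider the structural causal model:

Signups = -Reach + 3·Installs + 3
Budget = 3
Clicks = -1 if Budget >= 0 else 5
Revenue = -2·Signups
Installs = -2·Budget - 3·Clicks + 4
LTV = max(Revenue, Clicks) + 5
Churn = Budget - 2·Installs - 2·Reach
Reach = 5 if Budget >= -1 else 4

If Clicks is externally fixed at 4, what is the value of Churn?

21

The intervention breaks the incoming arrows to Clicks: Clicks = -1 if Budget >= 0 else 5 no longer applies, and Clicks = 4.
Reach = 5 if Budget >= -1 else 4  [with Budget=3]  = 5
Installs = -2·Budget - 3·Clicks + 4  [with Budget=3, Clicks=4]  = -14
Churn = Budget - 2·Installs - 2·Reach  [with Budget=3, Installs=-14, Reach=5]  = 21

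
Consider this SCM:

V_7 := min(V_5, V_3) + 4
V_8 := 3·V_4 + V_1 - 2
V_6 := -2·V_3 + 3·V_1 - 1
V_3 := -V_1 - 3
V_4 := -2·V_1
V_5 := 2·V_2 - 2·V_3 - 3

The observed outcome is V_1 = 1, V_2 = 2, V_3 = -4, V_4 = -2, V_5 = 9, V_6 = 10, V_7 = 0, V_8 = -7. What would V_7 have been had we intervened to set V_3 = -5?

-1

The intervention breaks the incoming arrows to V_3: V_3 := -V_1 - 3 no longer applies, and V_3 = -5.
V_5 = 2·V_2 - 2·V_3 - 3  [with V_2=2, V_3=-5]  = 11
V_7 = min(V_5, V_3) + 4  [with V_5=11, V_3=-5]  = -1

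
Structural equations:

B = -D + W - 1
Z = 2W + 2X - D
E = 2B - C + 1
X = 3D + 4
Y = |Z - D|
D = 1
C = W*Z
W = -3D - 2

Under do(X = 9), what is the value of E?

22

do(X=9) replaces the equation X = 3D + 4 with the constant X = 9.
W = -3D - 2  [with D=1]  = -5
Z = 2W + 2X - D  [with W=-5, X=9, D=1]  = 7
B = -D + W - 1  [with D=1, W=-5]  = -7
C = W*Z  [with W=-5, Z=7]  = -35
E = 2B - C + 1  [with B=-7, C=-35]  = 22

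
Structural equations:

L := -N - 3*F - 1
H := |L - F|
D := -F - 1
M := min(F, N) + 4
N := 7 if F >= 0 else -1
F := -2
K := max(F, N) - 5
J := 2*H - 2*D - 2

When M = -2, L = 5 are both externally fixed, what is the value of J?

10

Under do(M = -2, L = 5), each intervened variable's structural equation is replaced by its fixed value.
H = |L - F|  [with L=5, F=-2]  = 7
D = -F - 1  [with F=-2]  = 1
J = 2*H - 2*D - 2  [with H=7, D=1]  = 10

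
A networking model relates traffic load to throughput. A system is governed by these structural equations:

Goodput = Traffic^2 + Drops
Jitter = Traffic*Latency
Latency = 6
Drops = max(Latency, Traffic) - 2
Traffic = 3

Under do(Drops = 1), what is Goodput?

do(Drops=1) replaces the equation Drops = max(Latency, Traffic) - 2 with the constant Drops = 1.
Goodput = Traffic^2 + Drops  [with Traffic=3, Drops=1]  = 10

10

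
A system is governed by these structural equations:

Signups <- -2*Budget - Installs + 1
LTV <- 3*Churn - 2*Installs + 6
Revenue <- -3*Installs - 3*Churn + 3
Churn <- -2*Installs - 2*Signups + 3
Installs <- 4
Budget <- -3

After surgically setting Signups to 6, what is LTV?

The intervention breaks the incoming arrows to Signups: Signups <- -2*Budget - Installs + 1 no longer applies, and Signups = 6.
Churn = -2*Installs - 2*Signups + 3  [with Installs=4, Signups=6]  = -17
LTV = 3*Churn - 2*Installs + 6  [with Churn=-17, Installs=4]  = -53

-53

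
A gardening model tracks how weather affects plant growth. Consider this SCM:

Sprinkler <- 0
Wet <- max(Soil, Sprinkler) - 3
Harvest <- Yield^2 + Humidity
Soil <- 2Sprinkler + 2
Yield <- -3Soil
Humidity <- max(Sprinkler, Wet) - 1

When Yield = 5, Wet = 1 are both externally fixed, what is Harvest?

The joint intervention fixes Yield = 5, Wet = 1, removing each variable's own equation.
Humidity = max(Sprinkler, Wet) - 1  [with Sprinkler=0, Wet=1]  = 0
Harvest = Yield^2 + Humidity  [with Yield=5, Humidity=0]  = 25

25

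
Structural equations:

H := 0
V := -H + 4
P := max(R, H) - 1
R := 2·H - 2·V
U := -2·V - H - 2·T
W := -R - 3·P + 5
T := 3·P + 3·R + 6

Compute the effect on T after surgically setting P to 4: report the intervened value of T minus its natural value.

15

Intervening sets P = 4 and removes its equation (P := max(R, H) - 1).
V = -H + 4  [with H=0]  = 4
R = 2·H - 2·V  [with H=0, V=4]  = -8
T = 3·P + 3·R + 6  [with P=4, R=-8]  = -6
Without intervention: V = -H + 4  [with H=0]  = 4; R = 2·H - 2·V  [with H=0, V=4]  = -8; P = max(R, H) - 1  [with R=-8, H=0]  = -1; T = 3·P + 3·R + 6  [with P=-1, R=-8]  = -21.
Change = -6 − (-21) = 15.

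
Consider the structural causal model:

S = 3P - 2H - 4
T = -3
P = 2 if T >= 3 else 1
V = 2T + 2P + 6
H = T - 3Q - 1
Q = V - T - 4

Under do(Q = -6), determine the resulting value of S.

Under do(Q=-6), the mechanism Q = V - T - 4 is discarded; Q is fixed at -6.
P = 2 if T >= 3 else 1  [with T=-3]  = 1
H = T - 3Q - 1  [with T=-3, Q=-6]  = 14
S = 3P - 2H - 4  [with P=1, H=14]  = -29

-29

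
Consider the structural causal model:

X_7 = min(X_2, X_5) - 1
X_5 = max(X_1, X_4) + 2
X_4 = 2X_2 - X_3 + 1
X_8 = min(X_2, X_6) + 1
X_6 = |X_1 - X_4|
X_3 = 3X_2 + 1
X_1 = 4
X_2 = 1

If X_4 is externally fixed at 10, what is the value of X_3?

Under do(X_4=10), the mechanism X_4 = 2X_2 - X_3 + 1 is discarded; X_4 is fixed at 10.
Since X_3 is not a descendant of the intervened variable, it is unaffected.
X_3 = 3X_2 + 1  [with X_2=1]  = 4

4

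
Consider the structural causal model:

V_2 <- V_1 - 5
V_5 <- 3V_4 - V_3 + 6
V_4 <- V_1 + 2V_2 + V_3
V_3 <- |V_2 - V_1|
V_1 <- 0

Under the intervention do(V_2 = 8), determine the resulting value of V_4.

24

Under do(V_2=8), the mechanism V_2 <- V_1 - 5 is discarded; V_2 is fixed at 8.
V_3 = |V_2 - V_1|  [with V_2=8, V_1=0]  = 8
V_4 = V_1 + 2V_2 + V_3  [with V_1=0, V_2=8, V_3=8]  = 24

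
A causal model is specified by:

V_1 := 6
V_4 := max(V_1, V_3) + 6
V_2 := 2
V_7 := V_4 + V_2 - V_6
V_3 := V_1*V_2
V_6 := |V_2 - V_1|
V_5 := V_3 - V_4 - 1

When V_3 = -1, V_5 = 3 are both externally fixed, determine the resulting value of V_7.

Under do(V_3 = -1, V_5 = 3), each intervened variable's structural equation is replaced by its fixed value.
V_4 = max(V_1, V_3) + 6  [with V_1=6, V_3=-1]  = 12
V_6 = |V_2 - V_1|  [with V_2=2, V_1=6]  = 4
V_7 = V_4 + V_2 - V_6  [with V_4=12, V_2=2, V_6=4]  = 10

10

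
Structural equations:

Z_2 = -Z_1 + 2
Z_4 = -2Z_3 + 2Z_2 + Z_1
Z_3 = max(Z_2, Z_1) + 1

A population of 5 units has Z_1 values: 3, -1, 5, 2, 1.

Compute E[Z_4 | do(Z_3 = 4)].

The intervention sets Z_3=4 in all 5 units regardless of Z_1. Recomputing Z_4 per unit gives -7, -3, -9, -6, -5; average -6.

-6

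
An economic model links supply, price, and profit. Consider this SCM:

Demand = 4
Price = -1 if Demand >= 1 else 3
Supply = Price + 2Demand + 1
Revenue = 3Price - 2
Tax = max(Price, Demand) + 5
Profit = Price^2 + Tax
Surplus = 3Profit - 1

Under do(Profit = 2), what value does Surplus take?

5

Intervening sets Profit = 2 and removes its equation (Profit = Price^2 + Tax).
Surplus = 3Profit - 1  [with Profit=2]  = 5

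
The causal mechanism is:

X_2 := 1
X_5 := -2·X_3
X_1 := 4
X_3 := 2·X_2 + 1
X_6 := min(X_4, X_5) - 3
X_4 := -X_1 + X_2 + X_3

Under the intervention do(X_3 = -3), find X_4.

-6

The intervention breaks the incoming arrows to X_3: X_3 := 2·X_2 + 1 no longer applies, and X_3 = -3.
X_4 = -X_1 + X_2 + X_3  [with X_1=4, X_2=1, X_3=-3]  = -6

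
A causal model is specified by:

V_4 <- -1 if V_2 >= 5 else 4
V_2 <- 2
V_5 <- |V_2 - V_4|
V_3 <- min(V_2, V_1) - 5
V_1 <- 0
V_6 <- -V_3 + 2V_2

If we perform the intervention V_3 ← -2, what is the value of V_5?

2

do(V_3=-2) replaces the equation V_3 <- min(V_2, V_1) - 5 with the constant V_3 = -2.
V_5 is not downstream of the intervention, so its value is determined by the original equations.
V_4 = -1 if V_2 >= 5 else 4  [with V_2=2]  = 4
V_5 = |V_2 - V_4|  [with V_2=2, V_4=4]  = 2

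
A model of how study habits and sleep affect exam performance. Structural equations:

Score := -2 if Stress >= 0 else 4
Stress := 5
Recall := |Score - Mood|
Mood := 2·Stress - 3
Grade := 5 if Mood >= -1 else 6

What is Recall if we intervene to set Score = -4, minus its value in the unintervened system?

2

Under do(Score=-4), the mechanism Score := -2 if Stress >= 0 else 4 is discarded; Score is fixed at -4.
Mood = 2·Stress - 3  [with Stress=5]  = 7
Recall = |Score - Mood|  [with Score=-4, Mood=7]  = 11
Without intervention: Score = -2 if Stress >= 0 else 4  [with Stress=5]  = -2; Mood = 2·Stress - 3  [with Stress=5]  = 7; Recall = |Score - Mood|  [with Score=-2, Mood=7]  = 9.
Change = 11 − 9 = 2.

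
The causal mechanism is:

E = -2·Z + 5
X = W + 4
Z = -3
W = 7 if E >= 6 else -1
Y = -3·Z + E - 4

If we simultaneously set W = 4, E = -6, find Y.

-1

The joint intervention fixes W = 4, E = -6, removing each variable's own equation.
Y = -3·Z + E - 4  [with Z=-3, E=-6]  = -1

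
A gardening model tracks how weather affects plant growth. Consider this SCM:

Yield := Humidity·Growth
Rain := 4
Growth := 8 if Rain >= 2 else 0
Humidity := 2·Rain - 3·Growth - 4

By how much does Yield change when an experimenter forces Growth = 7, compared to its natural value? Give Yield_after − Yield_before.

41

Under do(Growth=7), the mechanism Growth := 8 if Rain >= 2 else 0 is discarded; Growth is fixed at 7.
Humidity = 2·Rain - 3·Growth - 4  [with Rain=4, Growth=7]  = -17
Yield = Humidity·Growth  [with Humidity=-17, Growth=7]  = -119
Without intervention: Growth = 8 if Rain >= 2 else 0  [with Rain=4]  = 8; Humidity = 2·Rain - 3·Growth - 4  [with Rain=4, Growth=8]  = -20; Yield = Humidity·Growth  [with Humidity=-20, Growth=8]  = -160.
Change = -119 − (-160) = 41.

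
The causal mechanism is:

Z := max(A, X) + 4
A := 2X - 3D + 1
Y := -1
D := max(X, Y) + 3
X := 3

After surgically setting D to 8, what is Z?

7

do(D=8) replaces the equation D := max(X, Y) + 3 with the constant D = 8.
A = 2X - 3D + 1  [with X=3, D=8]  = -17
Z = max(A, X) + 4  [with A=-17, X=3]  = 7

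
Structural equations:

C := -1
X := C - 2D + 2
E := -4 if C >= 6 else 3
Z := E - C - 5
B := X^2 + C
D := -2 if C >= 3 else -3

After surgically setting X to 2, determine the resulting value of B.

3

Under do(X=2), the mechanism X := C - 2D + 2 is discarded; X is fixed at 2.
B = X^2 + C  [with X=2, C=-1]  = 3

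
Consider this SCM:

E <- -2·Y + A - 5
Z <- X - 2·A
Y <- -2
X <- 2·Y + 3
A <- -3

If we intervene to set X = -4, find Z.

2

Intervening sets X = -4 and removes its equation (X <- 2·Y + 3).
Z = X - 2·A  [with X=-4, A=-3]  = 2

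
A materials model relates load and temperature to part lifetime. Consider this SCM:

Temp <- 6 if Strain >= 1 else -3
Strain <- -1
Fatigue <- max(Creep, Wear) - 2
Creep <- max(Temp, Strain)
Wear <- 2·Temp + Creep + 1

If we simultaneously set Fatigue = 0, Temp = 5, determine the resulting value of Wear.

16

Setting Fatigue = 0, Temp = 5 by intervention discards those variables' equations.
Creep = max(Temp, Strain)  [with Temp=5, Strain=-1]  = 5
Wear = 2·Temp + Creep + 1  [with Temp=5, Creep=5]  = 16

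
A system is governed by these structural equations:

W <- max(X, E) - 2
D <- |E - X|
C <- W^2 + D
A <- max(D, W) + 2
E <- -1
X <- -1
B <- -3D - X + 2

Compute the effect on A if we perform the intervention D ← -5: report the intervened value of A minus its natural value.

-3

Intervening sets D = -5 and removes its equation (D <- |E - X|).
W = max(X, E) - 2  [with X=-1, E=-1]  = -3
A = max(D, W) + 2  [with D=-5, W=-3]  = -1
Without intervention: W = max(X, E) - 2  [with X=-1, E=-1]  = -3; D = |E - X|  [with E=-1, X=-1]  = 0; A = max(D, W) + 2  [with D=0, W=-3]  = 2.
Change = -1 − 2 = -3.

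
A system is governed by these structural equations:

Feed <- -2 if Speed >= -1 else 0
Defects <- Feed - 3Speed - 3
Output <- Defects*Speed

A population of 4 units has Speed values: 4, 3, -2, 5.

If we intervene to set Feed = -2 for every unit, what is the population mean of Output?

do(Feed=-2) breaks Feed's dependence on Speed. With Feed=-2 fixed, Output across the units is -68, -42, -2, -100, mean -53.

-53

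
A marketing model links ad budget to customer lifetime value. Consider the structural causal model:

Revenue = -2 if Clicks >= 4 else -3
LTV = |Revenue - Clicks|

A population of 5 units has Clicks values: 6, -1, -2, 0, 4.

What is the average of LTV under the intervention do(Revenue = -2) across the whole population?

Under do(Revenue=-2), Revenue's equation is replaced by Revenue=-2 for every unit. Per-unit LTV: 8, 1, 0, 2, 6. Mean = 3.4.

3.4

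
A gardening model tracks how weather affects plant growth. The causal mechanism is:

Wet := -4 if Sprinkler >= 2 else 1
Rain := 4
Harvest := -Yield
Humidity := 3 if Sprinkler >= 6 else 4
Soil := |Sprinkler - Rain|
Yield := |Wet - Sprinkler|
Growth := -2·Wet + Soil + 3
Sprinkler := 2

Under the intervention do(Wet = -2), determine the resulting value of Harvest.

-4

do(Wet=-2) replaces the equation Wet := -4 if Sprinkler >= 2 else 1 with the constant Wet = -2.
Yield = |Wet - Sprinkler|  [with Wet=-2, Sprinkler=2]  = 4
Harvest = -Yield  [with Yield=4]  = -4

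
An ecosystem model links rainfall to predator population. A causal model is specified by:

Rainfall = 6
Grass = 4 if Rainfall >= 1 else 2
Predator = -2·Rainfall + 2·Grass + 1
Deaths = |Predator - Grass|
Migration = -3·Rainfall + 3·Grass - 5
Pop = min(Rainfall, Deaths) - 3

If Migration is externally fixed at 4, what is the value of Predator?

do(Migration=4) replaces the equation Migration = -3·Rainfall + 3·Grass - 5 with the constant Migration = 4.
Predator is not downstream of the intervention, so its value is determined by the original equations.
Grass = 4 if Rainfall >= 1 else 2  [with Rainfall=6]  = 4
Predator = -2·Rainfall + 2·Grass + 1  [with Rainfall=6, Grass=4]  = -3

-3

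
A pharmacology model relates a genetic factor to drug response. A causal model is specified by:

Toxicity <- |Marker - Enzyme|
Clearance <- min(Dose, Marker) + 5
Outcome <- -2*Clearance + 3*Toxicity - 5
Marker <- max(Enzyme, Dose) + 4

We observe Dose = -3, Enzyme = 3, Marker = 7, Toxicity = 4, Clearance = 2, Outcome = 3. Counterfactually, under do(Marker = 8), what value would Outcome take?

6

The intervention breaks the incoming arrows to Marker: Marker <- max(Enzyme, Dose) + 4 no longer applies, and Marker = 8.
Toxicity = |Marker - Enzyme|  [with Marker=8, Enzyme=3]  = 5
Clearance = min(Dose, Marker) + 5  [with Dose=-3, Marker=8]  = 2
Outcome = -2*Clearance + 3*Toxicity - 5  [with Clearance=2, Toxicity=5]  = 6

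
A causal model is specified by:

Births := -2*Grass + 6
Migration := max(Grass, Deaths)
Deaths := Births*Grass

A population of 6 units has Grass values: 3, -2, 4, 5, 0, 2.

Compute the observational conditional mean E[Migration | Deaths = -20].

1.5

Observing Deaths=-20 restricts to units where Deaths's equation naturally yields -20: Grass ∈ {-2, 5}. In that subpopulation Migration = -2, 5, mean 1.5.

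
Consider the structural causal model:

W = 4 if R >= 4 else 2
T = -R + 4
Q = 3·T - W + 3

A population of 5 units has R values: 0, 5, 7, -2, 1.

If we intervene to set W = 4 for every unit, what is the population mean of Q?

Every unit gets W=4 under the intervention. Q values become 11, -4, -10, 17, 8; E[Q|do(W=4)] = 4.4.

4.4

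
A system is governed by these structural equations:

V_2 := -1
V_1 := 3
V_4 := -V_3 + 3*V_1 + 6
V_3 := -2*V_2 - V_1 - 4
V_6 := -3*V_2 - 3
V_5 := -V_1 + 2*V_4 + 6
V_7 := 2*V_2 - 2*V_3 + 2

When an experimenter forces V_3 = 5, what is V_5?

23

do(V_3=5) replaces the equation V_3 := -2*V_2 - V_1 - 4 with the constant V_3 = 5.
V_4 = -V_3 + 3*V_1 + 6  [with V_3=5, V_1=3]  = 10
V_5 = -V_1 + 2*V_4 + 6  [with V_1=3, V_4=10]  = 23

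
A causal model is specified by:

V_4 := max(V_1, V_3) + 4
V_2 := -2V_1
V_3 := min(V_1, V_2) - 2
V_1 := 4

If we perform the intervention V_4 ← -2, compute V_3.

-10

Under do(V_4=-2), the mechanism V_4 := max(V_1, V_3) + 4 is discarded; V_4 is fixed at -2.
Since V_3 is not a descendant of the intervened variable, it is unaffected.
V_2 = -2V_1  [with V_1=4]  = -8
V_3 = min(V_1, V_2) - 2  [with V_1=4, V_2=-8]  = -10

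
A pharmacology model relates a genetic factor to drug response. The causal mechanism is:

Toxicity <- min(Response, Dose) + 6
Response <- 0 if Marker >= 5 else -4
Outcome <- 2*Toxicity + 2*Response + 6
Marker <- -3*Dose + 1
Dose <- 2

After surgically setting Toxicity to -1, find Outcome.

Intervening sets Toxicity = -1 and removes its equation (Toxicity <- min(Response, Dose) + 6).
Marker = -3*Dose + 1  [with Dose=2]  = -5
Response = 0 if Marker >= 5 else -4  [with Marker=-5]  = -4
Outcome = 2*Toxicity + 2*Response + 6  [with Toxicity=-1, Response=-4]  = -4

-4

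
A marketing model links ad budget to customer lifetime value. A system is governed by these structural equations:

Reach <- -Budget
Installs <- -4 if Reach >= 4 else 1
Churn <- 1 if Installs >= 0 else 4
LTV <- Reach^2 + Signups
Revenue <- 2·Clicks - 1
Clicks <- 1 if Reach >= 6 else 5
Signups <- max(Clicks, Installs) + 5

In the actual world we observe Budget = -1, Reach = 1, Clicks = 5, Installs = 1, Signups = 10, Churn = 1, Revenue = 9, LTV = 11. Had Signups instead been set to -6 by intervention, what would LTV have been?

do(Signups=-6) replaces the equation Signups <- max(Clicks, Installs) + 5 with the constant Signups = -6.
Reach = -Budget  [with Budget=-1]  = 1
LTV = Reach^2 + Signups  [with Reach=1, Signups=-6]  = -5

-5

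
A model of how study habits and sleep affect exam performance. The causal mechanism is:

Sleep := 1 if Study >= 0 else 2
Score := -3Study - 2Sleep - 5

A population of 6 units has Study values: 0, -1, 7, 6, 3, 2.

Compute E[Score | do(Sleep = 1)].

Every unit gets Sleep=1 under the intervention. Score values become -7, -4, -28, -25, -16, -13; E[Score|do(Sleep=1)] = -15.5.

-15.5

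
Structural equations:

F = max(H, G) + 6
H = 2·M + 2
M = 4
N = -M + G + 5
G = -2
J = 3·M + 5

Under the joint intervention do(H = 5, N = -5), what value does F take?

The joint intervention fixes H = 5, N = -5, removing each variable's own equation.
F = max(H, G) + 6  [with H=5, G=-2]  = 11

11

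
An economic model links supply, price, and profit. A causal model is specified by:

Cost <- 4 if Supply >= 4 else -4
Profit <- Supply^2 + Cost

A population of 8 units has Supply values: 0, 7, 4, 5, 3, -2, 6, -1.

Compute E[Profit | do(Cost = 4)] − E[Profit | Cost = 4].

-14

Under do(Cost=4), Cost's equation is replaced by Cost=4 for every unit. Per-unit Profit: 4, 53, 20, 29, 13, 8, 40, 5. Mean = 21.5.
Conditioning on Cost=4 selects the 4 unit(s) with Supply ∈ {7, 4, 5, 6}. Their Profit values: 53, 20, 29, 40. Mean = 35.5.
Difference = 21.5 − 35.5 = -14.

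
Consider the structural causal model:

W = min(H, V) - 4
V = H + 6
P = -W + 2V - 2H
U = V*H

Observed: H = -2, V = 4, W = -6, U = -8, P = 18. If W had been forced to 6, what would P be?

6

do(W=6) replaces the equation W = min(H, V) - 4 with the constant W = 6.
V = H + 6  [with H=-2]  = 4
P = -W + 2V - 2H  [with W=6, V=4, H=-2]  = 6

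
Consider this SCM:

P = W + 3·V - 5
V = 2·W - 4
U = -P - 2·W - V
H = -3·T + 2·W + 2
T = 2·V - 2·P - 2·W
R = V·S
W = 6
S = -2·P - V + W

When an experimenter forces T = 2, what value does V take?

8

The intervention breaks the incoming arrows to T: T = 2·V - 2·P - 2·W no longer applies, and T = 2.
Since V is not a descendant of the intervened variable, it is unaffected.
V = 2·W - 4  [with W=6]  = 8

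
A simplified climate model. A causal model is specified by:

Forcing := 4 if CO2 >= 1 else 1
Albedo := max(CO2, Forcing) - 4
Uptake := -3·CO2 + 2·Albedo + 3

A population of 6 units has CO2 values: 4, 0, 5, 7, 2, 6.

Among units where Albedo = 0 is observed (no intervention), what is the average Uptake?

-6

Conditioning on Albedo=0 selects the 2 unit(s) with CO2 ∈ {4, 2}. Their Uptake values: -9, -3. Mean = -6.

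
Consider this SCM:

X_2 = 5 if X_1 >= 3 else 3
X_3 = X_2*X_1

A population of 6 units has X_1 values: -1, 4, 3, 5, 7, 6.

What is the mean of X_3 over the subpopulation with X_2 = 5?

25

E[X_3|X_2=5] averages over only the 5 units with X_2=5 (X_1 = 4, 3, 5, 7, 6): X_3 = 20, 15, 25, 35, 30, mean 25.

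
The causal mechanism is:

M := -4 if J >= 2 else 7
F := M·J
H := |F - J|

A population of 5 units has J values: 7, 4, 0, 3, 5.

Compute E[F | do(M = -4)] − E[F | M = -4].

3.8

do(M=-4) breaks M's dependence on J. With M=-4 fixed, F across the units is -28, -16, 0, -12, -20, mean -15.2.
E[F|M=-4] averages over only the 4 units with M=-4 (J = 7, 4, 3, 5): F = -28, -16, -12, -20, mean -19.
Difference = -15.2 − (-19) = 3.8.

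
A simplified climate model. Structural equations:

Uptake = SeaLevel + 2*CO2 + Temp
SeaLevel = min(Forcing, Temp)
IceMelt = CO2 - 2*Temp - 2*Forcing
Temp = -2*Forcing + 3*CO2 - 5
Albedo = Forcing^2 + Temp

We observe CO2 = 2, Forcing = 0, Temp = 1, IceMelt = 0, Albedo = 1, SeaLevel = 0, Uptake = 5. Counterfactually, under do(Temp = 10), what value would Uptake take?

14

The intervention breaks the incoming arrows to Temp: Temp = -2*Forcing + 3*CO2 - 5 no longer applies, and Temp = 10.
SeaLevel = min(Forcing, Temp)  [with Forcing=0, Temp=10]  = 0
Uptake = SeaLevel + 2*CO2 + Temp  [with SeaLevel=0, CO2=2, Temp=10]  = 14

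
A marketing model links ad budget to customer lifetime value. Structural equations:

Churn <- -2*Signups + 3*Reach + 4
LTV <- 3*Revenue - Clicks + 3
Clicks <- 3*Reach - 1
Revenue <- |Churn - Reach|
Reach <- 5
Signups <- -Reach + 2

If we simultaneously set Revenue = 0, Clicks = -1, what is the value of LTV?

The joint intervention fixes Revenue = 0, Clicks = -1, removing each variable's own equation.
LTV = 3*Revenue - Clicks + 3  [with Revenue=0, Clicks=-1]  = 4

4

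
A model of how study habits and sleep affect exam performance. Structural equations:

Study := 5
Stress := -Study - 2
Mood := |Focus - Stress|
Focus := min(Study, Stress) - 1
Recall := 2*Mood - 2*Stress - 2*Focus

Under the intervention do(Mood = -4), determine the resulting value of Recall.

Intervening sets Mood = -4 and removes its equation (Mood := |Focus - Stress|).
Stress = -Study - 2  [with Study=5]  = -7
Focus = min(Study, Stress) - 1  [with Study=5, Stress=-7]  = -8
Recall = 2*Mood - 2*Stress - 2*Focus  [with Mood=-4, Stress=-7, Focus=-8]  = 22

22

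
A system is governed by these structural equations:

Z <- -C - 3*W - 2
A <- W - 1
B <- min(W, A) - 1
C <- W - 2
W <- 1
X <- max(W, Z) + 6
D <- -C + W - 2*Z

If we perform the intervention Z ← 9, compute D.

The intervention breaks the incoming arrows to Z: Z <- -C - 3*W - 2 no longer applies, and Z = 9.
C = W - 2  [with W=1]  = -1
D = -C + W - 2*Z  [with C=-1, W=1, Z=9]  = -16

-16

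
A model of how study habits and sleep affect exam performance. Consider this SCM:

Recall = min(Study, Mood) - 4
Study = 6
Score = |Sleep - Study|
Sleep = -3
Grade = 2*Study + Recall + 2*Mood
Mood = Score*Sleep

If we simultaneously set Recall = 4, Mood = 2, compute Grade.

20

Setting Recall = 4, Mood = 2 by intervention discards those variables' equations.
Grade = 2*Study + Recall + 2*Mood  [with Study=6, Recall=4, Mood=2]  = 20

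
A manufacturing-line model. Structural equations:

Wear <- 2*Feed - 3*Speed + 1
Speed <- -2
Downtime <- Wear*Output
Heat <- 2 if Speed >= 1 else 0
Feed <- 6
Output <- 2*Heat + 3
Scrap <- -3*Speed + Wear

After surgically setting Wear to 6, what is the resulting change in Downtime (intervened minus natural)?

The intervention breaks the incoming arrows to Wear: Wear <- 2*Feed - 3*Speed + 1 no longer applies, and Wear = 6.
Heat = 2 if Speed >= 1 else 0  [with Speed=-2]  = 0
Output = 2*Heat + 3  [with Heat=0]  = 3
Downtime = Wear*Output  [with Wear=6, Output=3]  = 18
Without intervention: Heat = 2 if Speed >= 1 else 0  [with Speed=-2]  = 0; Wear = 2*Feed - 3*Speed + 1  [with Feed=6, Speed=-2]  = 19; Output = 2*Heat + 3  [with Heat=0]  = 3; Downtime = Wear*Output  [with Wear=19, Output=3]  = 57.
Change = 18 − 57 = -39.

-39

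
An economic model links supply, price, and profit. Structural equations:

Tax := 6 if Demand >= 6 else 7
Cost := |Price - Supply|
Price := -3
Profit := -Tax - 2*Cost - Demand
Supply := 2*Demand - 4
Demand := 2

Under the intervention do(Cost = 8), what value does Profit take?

Under do(Cost=8), the mechanism Cost := |Price - Supply| is discarded; Cost is fixed at 8.
Tax = 6 if Demand >= 6 else 7  [with Demand=2]  = 7
Profit = -Tax - 2*Cost - Demand  [with Tax=7, Cost=8, Demand=2]  = -25

-25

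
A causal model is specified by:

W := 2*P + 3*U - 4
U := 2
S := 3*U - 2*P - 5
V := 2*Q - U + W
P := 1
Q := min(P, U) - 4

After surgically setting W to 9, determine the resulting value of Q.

The intervention breaks the incoming arrows to W: W := 2*P + 3*U - 4 no longer applies, and W = 9.
Q is not downstream of the intervention, so its value is determined by the original equations.
Q = min(P, U) - 4  [with P=1, U=2]  = -3

-3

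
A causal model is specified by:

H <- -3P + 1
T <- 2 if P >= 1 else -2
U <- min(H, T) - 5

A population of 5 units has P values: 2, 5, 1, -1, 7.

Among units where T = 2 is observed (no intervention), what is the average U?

-15.25

Observing T=2 restricts to units where T's equation naturally yields 2: P ∈ {2, 5, 1, 7}. In that subpopulation U = -10, -19, -7, -25, mean -15.25.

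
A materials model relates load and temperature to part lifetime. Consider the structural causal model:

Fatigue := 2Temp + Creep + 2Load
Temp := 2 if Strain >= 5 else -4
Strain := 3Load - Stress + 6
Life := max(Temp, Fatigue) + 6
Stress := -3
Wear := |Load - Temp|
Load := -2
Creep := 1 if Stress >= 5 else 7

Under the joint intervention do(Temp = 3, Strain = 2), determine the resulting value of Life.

15

The joint intervention fixes Temp = 3, Strain = 2, removing each variable's own equation.
Creep = 1 if Stress >= 5 else 7  [with Stress=-3]  = 7
Fatigue = 2Temp + Creep + 2Load  [with Temp=3, Creep=7, Load=-2]  = 9
Life = max(Temp, Fatigue) + 6  [with Temp=3, Fatigue=9]  = 15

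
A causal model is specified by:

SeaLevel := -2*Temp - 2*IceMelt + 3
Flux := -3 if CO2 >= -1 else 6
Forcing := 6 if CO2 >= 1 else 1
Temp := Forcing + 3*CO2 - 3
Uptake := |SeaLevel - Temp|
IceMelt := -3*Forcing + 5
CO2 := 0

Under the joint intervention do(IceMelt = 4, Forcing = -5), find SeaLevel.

The joint intervention fixes IceMelt = 4, Forcing = -5, removing each variable's own equation.
Temp = Forcing + 3*CO2 - 3  [with Forcing=-5, CO2=0]  = -8
SeaLevel = -2*Temp - 2*IceMelt + 3  [with Temp=-8, IceMelt=4]  = 11

11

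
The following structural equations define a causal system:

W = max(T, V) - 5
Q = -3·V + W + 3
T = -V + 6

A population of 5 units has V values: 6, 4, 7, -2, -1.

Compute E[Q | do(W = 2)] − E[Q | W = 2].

do(W=2) breaks W's dependence on V. With W=2 fixed, Q across the units is -13, -7, -16, 11, 8, mean -3.4.
Observing W=2 restricts to units where W's equation naturally yields 2: V ∈ {7, -1}. In that subpopulation Q = -16, 8, mean -4.
Difference = -3.4 − (-4) = 0.6.

0.6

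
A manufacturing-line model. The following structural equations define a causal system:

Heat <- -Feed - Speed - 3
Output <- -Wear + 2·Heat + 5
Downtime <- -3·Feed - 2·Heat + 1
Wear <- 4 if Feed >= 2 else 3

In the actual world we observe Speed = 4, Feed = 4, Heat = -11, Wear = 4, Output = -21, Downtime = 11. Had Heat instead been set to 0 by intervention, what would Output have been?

do(Heat=0) replaces the equation Heat <- -Feed - Speed - 3 with the constant Heat = 0.
Wear = 4 if Feed >= 2 else 3  [with Feed=4]  = 4
Output = -Wear + 2·Heat + 5  [with Wear=4, Heat=0]  = 1

1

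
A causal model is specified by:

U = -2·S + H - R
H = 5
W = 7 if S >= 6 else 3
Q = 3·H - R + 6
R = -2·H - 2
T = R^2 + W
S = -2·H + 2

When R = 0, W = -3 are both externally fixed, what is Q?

21

The joint intervention fixes R = 0, W = -3, removing each variable's own equation.
Q = 3·H - R + 6  [with H=5, R=0]  = 21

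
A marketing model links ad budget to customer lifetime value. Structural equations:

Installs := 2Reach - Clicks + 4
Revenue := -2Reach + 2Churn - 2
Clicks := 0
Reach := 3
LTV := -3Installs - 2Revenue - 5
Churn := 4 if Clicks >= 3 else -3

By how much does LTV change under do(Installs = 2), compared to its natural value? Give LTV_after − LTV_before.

24

The intervention breaks the incoming arrows to Installs: Installs := 2Reach - Clicks + 4 no longer applies, and Installs = 2.
Churn = 4 if Clicks >= 3 else -3  [with Clicks=0]  = -3
Revenue = -2Reach + 2Churn - 2  [with Reach=3, Churn=-3]  = -14
LTV = -3Installs - 2Revenue - 5  [with Installs=2, Revenue=-14]  = 17
Without intervention: Installs = 2Reach - Clicks + 4  [with Reach=3, Clicks=0]  = 10; Churn = 4 if Clicks >= 3 else -3  [with Clicks=0]  = -3; Revenue = -2Reach + 2Churn - 2  [with Reach=3, Churn=-3]  = -14; LTV = -3Installs - 2Revenue - 5  [with Installs=10, Revenue=-14]  = -7.
Change = 17 − (-7) = 24.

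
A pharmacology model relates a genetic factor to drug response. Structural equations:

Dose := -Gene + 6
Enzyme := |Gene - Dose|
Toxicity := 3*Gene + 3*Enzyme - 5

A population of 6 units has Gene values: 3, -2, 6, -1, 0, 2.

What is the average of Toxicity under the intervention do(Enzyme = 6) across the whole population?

The intervention sets Enzyme=6 in all 6 units regardless of Gene. Recomputing Toxicity per unit gives 22, 7, 31, 10, 13, 19; average 17.

17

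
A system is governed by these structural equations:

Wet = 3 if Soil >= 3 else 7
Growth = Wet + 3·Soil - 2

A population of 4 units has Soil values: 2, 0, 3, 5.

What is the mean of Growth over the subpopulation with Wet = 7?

8

E[Growth|Wet=7] averages over only the 2 units with Wet=7 (Soil = 2, 0): Growth = 11, 5, mean 8.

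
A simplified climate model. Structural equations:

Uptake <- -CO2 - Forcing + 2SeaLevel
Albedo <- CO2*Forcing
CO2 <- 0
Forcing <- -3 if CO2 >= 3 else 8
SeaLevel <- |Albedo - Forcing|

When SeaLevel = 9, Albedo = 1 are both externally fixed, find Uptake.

10

The joint intervention fixes SeaLevel = 9, Albedo = 1, removing each variable's own equation.
Forcing = -3 if CO2 >= 3 else 8  [with CO2=0]  = 8
Uptake = -CO2 - Forcing + 2SeaLevel  [with CO2=0, Forcing=8, SeaLevel=9]  = 10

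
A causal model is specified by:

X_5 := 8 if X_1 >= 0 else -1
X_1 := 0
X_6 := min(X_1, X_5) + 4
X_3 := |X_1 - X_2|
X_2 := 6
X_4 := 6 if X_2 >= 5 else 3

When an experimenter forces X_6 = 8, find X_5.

do(X_6=8) replaces the equation X_6 := min(X_1, X_5) + 4 with the constant X_6 = 8.
Since X_5 is not a descendant of the intervened variable, it is unaffected.
X_5 = 8 if X_1 >= 0 else -1  [with X_1=0]  = 8

8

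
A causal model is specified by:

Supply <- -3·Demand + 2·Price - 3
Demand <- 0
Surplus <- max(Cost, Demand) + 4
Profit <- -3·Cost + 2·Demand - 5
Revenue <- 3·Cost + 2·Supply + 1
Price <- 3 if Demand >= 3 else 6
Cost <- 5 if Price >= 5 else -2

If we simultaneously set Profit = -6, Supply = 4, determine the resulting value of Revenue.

Under do(Profit = -6, Supply = 4), each intervened variable's structural equation is replaced by its fixed value.
Price = 3 if Demand >= 3 else 6  [with Demand=0]  = 6
Cost = 5 if Price >= 5 else -2  [with Price=6]  = 5
Revenue = 3·Cost + 2·Supply + 1  [with Cost=5, Supply=4]  = 24

24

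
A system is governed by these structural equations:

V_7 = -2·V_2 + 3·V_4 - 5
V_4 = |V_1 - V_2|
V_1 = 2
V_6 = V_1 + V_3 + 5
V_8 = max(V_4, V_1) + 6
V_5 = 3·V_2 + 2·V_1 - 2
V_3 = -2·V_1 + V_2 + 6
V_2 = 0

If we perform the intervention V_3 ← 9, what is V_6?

16

The intervention breaks the incoming arrows to V_3: V_3 = -2·V_1 + V_2 + 6 no longer applies, and V_3 = 9.
V_6 = V_1 + V_3 + 5  [with V_1=2, V_3=9]  = 16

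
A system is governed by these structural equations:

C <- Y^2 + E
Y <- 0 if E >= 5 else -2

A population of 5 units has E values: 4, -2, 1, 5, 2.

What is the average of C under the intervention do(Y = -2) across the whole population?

6

do(Y=-2) breaks Y's dependence on E. With Y=-2 fixed, C across the units is 8, 2, 5, 9, 6, mean 6.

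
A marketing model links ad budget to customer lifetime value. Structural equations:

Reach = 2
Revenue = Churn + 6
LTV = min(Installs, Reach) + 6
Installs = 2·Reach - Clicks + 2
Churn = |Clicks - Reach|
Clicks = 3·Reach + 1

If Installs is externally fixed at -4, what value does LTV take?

2

The intervention breaks the incoming arrows to Installs: Installs = 2·Reach - Clicks + 2 no longer applies, and Installs = -4.
LTV = min(Installs, Reach) + 6  [with Installs=-4, Reach=2]  = 2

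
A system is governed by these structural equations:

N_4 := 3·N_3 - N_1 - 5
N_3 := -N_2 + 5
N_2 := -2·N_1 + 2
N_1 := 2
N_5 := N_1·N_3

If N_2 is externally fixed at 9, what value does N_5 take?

-8

do(N_2=9) replaces the equation N_2 := -2·N_1 + 2 with the constant N_2 = 9.
N_3 = -N_2 + 5  [with N_2=9]  = -4
N_5 = N_1·N_3  [with N_1=2, N_3=-4]  = -8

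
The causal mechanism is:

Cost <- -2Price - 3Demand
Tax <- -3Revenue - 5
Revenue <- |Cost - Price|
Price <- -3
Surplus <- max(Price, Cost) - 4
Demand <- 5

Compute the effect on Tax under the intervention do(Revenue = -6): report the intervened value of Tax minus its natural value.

36

Intervening sets Revenue = -6 and removes its equation (Revenue <- |Cost - Price|).
Tax = -3Revenue - 5  [with Revenue=-6]  = 13
Without intervention: Cost = -2Price - 3Demand  [with Price=-3, Demand=5]  = -9; Revenue = |Cost - Price|  [with Cost=-9, Price=-3]  = 6; Tax = -3Revenue - 5  [with Revenue=6]  = -23.
Change = 13 − (-23) = 36.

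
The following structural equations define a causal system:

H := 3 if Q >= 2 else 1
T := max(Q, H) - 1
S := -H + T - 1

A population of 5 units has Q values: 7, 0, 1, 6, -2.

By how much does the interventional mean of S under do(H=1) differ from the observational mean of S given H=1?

Every unit gets H=1 under the intervention. S values become 4, -2, -2, 3, -2; E[S|do(H=1)] = 0.2.
E[S|H=1] averages over only the 3 units with H=1 (Q = 0, 1, -2): S = -2, -2, -2, mean -2.
Difference = 0.2 − (-2) = 2.2.

2.2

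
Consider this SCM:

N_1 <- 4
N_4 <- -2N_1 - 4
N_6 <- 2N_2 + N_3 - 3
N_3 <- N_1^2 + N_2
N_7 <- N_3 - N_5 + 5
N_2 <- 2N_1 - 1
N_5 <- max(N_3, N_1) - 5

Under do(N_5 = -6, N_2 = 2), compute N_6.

The joint intervention fixes N_5 = -6, N_2 = 2, removing each variable's own equation.
N_3 = N_1^2 + N_2  [with N_1=4, N_2=2]  = 18
N_6 = 2N_2 + N_3 - 3  [with N_2=2, N_3=18]  = 19

19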